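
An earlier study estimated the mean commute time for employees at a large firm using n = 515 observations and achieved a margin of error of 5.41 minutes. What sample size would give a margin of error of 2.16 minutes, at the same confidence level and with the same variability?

n = 3231

Margin of error scales as 1/√n, so n₂ = n₁·(E₁/E₂)².
n₂ = 515 × (5.41/2.16)² = 515 × 6.273 = 3230.59
Round up: n₂ = 3231.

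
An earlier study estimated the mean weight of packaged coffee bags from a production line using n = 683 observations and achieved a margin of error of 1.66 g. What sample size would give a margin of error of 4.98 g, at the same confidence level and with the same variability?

Margin of error scales as 1/√n, so n₂ = n₁·(E₁/E₂)².
n₂ = 683 × (1.66/4.98)² = 683 × 0.1111 = 75.88
Round up: n₂ = 76.

76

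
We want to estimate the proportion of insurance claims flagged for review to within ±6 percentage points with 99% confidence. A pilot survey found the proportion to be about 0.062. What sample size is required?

For a proportion with margin E = 0.06 at 99% confidence, z = 2.576.
n = p̂(1−p̂)(z/E)² = 0.062 × 0.938 × (2.576/0.06)² = 107.20
Round up: n = 108.

n = 108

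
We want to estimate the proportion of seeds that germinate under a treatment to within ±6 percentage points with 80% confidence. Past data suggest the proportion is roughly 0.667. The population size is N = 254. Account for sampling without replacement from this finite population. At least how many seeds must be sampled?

n = 73

For a proportion with margin E = 0.06 at 80% confidence, z = 1.282.
n = p̂(1−p̂)(z/E)² = 0.667 × 0.333 × (1.282/0.06)² = 101.40 — call this n₀.
Finite-population correction with N = 254: n = n₀ / (1 + (n₀−1)/N) = 101.40 / 1.395 = 72.69
Round up: n = 73.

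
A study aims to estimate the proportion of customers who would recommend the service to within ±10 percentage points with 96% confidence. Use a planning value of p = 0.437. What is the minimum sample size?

For a proportion with margin E = 0.1 at 96% confidence, z = 2.054.
n = p̂(1−p̂)(z/E)² = 0.437 × 0.563 × (2.054/0.1)² = 103.80
Round up: n = 104.

104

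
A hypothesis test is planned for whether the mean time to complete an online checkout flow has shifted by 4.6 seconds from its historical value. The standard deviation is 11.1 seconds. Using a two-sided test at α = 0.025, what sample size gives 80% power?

56

For a one-sample z-test, n = ((z_{α/2} + z_β)·σ/δ)².
z_{α/2} = 2.241 (two-sided α = 0.025); z_β = 0.842 (power 80% → β = 0.2).
n = (3.083 × 11.1 / 4.6)² = 55.34
Round up: n = 56.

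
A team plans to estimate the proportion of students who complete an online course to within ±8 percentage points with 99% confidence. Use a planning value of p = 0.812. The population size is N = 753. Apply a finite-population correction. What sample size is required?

For a proportion with margin E = 0.08 at 99% confidence, z = 2.576.
n = p̂(1−p̂)(z/E)² = 0.812 × 0.188 × (2.576/0.08)² = 158.28 — call this n₀.
Finite-population correction with N = 753: n = n₀ / (1 + (n₀−1)/N) = 158.28 / 1.209 = 130.92
Round up: n = 131.

n = 131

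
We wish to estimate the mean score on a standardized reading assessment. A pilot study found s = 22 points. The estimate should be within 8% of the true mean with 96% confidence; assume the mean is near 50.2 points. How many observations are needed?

127

For a mean, the margin of error is E = z·σ/√n, so n = (zσ/E)².
At 96% confidence, z = 2.054.
E = 8% of 50.2 = 4.016 points.
n = (2.054 × 22 / 4.016)² = 126.61
Round up: n = 127.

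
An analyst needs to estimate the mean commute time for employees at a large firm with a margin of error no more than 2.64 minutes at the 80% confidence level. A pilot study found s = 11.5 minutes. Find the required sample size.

For a mean, the margin of error is E = z·σ/√n, so n = (zσ/E)².
At 80% confidence, z = 1.282.
n = (1.282 × 11.5 / 2.64)² = 31.19
Round up: n = 32.

n = 32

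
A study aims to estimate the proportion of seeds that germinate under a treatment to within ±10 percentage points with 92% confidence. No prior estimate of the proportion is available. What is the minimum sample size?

n = 77

For a proportion with margin E = 0.1 at 92% confidence, z = 1.751.
With no prior estimate, use p = 0.5, which maximizes p(1−p) at 0.25.
n = 0.25 × (z/E)² = 0.25 × (1.751/0.1)² = 76.65
Round up: n = 77.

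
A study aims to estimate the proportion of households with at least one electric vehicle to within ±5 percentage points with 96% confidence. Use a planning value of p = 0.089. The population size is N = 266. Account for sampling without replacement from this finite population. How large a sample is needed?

For a proportion with margin E = 0.05 at 96% confidence, z = 2.054.
n = p̂(1−p̂)(z/E)² = 0.089 × 0.911 × (2.054/0.05)² = 136.83 — call this n₀.
Finite-population correction with N = 266: n = n₀ / (1 + (n₀−1)/N) = 136.83 / 1.511 = 90.56
Round up: n = 91.

n = 91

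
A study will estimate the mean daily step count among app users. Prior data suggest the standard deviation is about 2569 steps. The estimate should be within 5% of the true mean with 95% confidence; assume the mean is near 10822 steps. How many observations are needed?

For a mean, the margin of error is E = z·σ/√n, so n = (zσ/E)².
At 95% confidence, z = 1.960.
E = 5% of 10822 = 541.1 steps.
n = (1.960 × 2569 / 541.1)² = 86.59
Round up: n = 87.

87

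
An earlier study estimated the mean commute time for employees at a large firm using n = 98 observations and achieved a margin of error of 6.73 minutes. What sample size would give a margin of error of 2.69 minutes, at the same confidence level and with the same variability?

614

Margin of error scales as 1/√n, so n₂ = n₁·(E₁/E₂)².
n₂ = 98 × (6.73/2.69)² = 98 × 6.259 = 613.38
Round up: n₂ = 614.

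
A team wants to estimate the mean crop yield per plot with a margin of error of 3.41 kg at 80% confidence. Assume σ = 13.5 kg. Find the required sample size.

26

For a mean, the margin of error is E = z·σ/√n, so n = (zσ/E)².
At 80% confidence, z = 1.282.
n = (1.282 × 13.5 / 3.41)² = 25.76
Round up: n = 26.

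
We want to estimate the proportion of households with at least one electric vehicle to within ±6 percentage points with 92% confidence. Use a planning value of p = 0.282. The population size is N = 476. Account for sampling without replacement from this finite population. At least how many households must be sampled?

For a proportion with margin E = 0.06 at 92% confidence, z = 1.751.
n = p̂(1−p̂)(z/E)² = 0.282 × 0.718 × (1.751/0.06)² = 172.44 — call this n₀.
Finite-population correction with N = 476: n = n₀ / (1 + (n₀−1)/N) = 172.44 / 1.36 = 126.79
Round up: n = 127.

127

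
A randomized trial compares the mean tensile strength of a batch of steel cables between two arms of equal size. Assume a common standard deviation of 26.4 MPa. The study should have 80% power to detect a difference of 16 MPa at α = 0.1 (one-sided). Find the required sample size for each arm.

For two equal groups, n per group = 2·((z_α + z_β)·σ/δ)².
z_α = 1.282; z_β = 0.842 (power 80%).
n = 2 × (2.124 × 26.4 / 16)² = 2 × 12.28 = 24.56
Round up: n = 25 per group.

25 per group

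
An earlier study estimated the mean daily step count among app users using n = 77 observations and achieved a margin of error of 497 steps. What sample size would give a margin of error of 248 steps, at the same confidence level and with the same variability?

Margin of error scales as 1/√n, so n₂ = n₁·(E₁/E₂)².
n₂ = 77 × (497/248)² = 77 × 4.016 = 309.23
Round up: n₂ = 310.

310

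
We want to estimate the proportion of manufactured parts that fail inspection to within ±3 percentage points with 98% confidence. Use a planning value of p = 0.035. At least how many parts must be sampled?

n = 204

For a proportion with margin E = 0.03 at 98% confidence, z = 2.326.
n = p̂(1−p̂)(z/E)² = 0.035 × 0.965 × (2.326/0.03)² = 203.04
Round up: n = 204.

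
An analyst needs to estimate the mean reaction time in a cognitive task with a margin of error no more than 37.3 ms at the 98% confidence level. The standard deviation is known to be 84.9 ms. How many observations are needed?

29

For a mean, the margin of error is E = z·σ/√n, so n = (zσ/E)².
At 98% confidence, z = 2.326.
n = (2.326 × 84.9 / 37.3)² = 28.03
Round up: n = 29.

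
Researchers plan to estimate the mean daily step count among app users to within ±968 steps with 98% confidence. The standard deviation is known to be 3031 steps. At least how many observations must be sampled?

54

For a mean, the margin of error is E = z·σ/√n, so n = (zσ/E)².
At 98% confidence, z = 2.326.
n = (2.326 × 3031 / 968)² = 53.04
Round up: n = 54.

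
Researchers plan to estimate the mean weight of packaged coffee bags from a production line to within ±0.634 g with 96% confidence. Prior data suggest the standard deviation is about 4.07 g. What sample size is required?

For a mean, the margin of error is E = z·σ/√n, so n = (zσ/E)².
At 96% confidence, z = 2.054.
n = (2.054 × 4.07 / 0.634)² = 173.86
Round up: n = 174.

174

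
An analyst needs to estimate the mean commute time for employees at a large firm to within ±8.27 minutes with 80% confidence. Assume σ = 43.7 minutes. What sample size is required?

For a mean, the margin of error is E = z·σ/√n, so n = (zσ/E)².
At 80% confidence, z = 1.282.
n = (1.282 × 43.7 / 8.27)² = 45.89
Round up: n = 46.

n = 46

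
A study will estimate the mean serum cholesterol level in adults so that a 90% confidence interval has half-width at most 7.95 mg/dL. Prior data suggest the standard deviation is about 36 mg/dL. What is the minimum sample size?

n = 56

For a mean, the margin of error is E = z·σ/√n, so n = (zσ/E)².
At 90% confidence, z = 1.645.
n = (1.645 × 36 / 7.95)² = 55.49
Round up: n = 56.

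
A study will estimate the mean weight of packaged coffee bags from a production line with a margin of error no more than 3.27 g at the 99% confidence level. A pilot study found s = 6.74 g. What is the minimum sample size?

n = 29

For a mean, the margin of error is E = z·σ/√n, so n = (zσ/E)².
At 99% confidence, z = 2.576.
n = (2.576 × 6.74 / 3.27)² = 28.19
Round up: n = 29.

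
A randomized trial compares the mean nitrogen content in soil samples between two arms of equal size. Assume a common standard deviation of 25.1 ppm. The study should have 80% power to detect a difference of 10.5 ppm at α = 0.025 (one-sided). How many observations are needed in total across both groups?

For two equal groups, n per group = 2·((z_α + z_β)·σ/δ)².
z_α = 1.960; z_β = 0.842 (power 80%).
n = 2 × (2.802 × 25.1 / 10.5)² = 2 × 44.86 = 89.72
Round up: n = 90 per group.
Total across both groups: 2 × 90 = 180.

180 total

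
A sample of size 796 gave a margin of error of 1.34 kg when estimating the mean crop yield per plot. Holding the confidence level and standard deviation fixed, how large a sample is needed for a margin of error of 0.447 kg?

Margin of error scales as 1/√n, so n₂ = n₁·(E₁/E₂)².
n₂ = 796 × (1.34/0.447)² = 796 × 8.987 = 7153.65
Round up: n₂ = 7154.

n = 7154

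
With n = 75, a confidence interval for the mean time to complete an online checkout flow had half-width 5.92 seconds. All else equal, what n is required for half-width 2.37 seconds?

468

Margin of error scales as 1/√n, so n₂ = n₁·(E₁/E₂)².
n₂ = 75 × (5.92/2.37)² = 75 × 6.239 = 467.93
Round up: n₂ = 468.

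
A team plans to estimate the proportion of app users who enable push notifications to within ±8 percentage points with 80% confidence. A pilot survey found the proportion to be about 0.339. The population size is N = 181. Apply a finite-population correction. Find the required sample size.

44

For a proportion with margin E = 0.08 at 80% confidence, z = 1.282.
n = p̂(1−p̂)(z/E)² = 0.339 × 0.661 × (1.282/0.08)² = 57.54 — call this n₀.
Finite-population correction with N = 181: n = n₀ / (1 + (n₀−1)/N) = 57.54 / 1.312 = 43.86
Round up: n = 44.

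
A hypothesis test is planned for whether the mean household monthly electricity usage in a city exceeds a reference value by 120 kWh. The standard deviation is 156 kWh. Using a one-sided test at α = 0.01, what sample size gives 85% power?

20

For a one-sample z-test, n = ((z_α + z_β)·σ/δ)².
z_α = 2.326 (one-sided α = 0.01); z_β = 1.036 (power 85% → β = 0.15).
n = (3.362 × 156 / 120)² = 19.10
Round up: n = 20.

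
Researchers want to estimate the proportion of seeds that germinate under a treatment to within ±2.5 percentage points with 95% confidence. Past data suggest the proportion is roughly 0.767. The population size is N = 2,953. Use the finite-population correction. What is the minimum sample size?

For a proportion with margin E = 0.025 at 95% confidence, z = 1.960.
n = p̂(1−p̂)(z/E)² = 0.767 × 0.233 × (1.960/0.025)² = 1098.46 — call this n₀.
Finite-population correction with N = 2,953: n = n₀ / (1 + (n₀−1)/N) = 1098.46 / 1.372 = 800.63
Round up: n = 801.

n = 801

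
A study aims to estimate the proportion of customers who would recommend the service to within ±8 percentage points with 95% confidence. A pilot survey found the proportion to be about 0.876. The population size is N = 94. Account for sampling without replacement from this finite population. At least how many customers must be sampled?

For a proportion with margin E = 0.08 at 95% confidence, z = 1.960.
n = p̂(1−p̂)(z/E)² = 0.876 × 0.124 × (1.960/0.08)² = 65.20 — call this n₀.
Finite-population correction with N = 94: n = n₀ / (1 + (n₀−1)/N) = 65.20 / 1.683 = 38.74
Round up: n = 39.

n = 39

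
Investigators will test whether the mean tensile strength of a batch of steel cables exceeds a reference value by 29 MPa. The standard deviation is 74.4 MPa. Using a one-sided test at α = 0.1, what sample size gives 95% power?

n = 57

For a one-sample z-test, n = ((z_α + z_β)·σ/δ)².
z_α = 1.282 (one-sided α = 0.1); z_β = 1.645 (power 95% → β = 0.05).
n = (2.927 × 74.4 / 29)² = 56.39
Round up: n = 57.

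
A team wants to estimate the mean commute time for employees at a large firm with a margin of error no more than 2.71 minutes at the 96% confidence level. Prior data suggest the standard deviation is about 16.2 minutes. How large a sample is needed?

151

For a mean, the margin of error is E = z·σ/√n, so n = (zσ/E)².
At 96% confidence, z = 2.054.
n = (2.054 × 16.2 / 2.71)² = 150.76
Round up: n = 151.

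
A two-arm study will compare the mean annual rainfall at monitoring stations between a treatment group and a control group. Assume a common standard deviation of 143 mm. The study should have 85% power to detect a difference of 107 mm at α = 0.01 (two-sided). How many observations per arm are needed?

47 per group

For two equal groups, n per group = 2·((z_{α/2} + z_β)·σ/δ)².
z_{α/2} = 2.576; z_β = 1.036 (power 85%).
n = 2 × (3.612 × 143 / 107)² = 2 × 23.30 = 46.60
Round up: n = 47 per group.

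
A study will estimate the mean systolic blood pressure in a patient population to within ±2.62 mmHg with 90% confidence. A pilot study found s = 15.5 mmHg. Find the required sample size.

For a mean, the margin of error is E = z·σ/√n, so n = (zσ/E)².
At 90% confidence, z = 1.645.
n = (1.645 × 15.5 / 2.62)² = 94.71
Round up: n = 95.

n = 95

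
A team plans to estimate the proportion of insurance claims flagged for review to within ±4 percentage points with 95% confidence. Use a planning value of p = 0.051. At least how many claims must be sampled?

n = 117

For a proportion with margin E = 0.04 at 95% confidence, z = 1.960.
n = p̂(1−p̂)(z/E)² = 0.051 × 0.949 × (1.960/0.04)² = 116.21
Round up: n = 117.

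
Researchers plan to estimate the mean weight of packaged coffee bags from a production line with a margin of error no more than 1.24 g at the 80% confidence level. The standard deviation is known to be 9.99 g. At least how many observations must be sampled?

For a mean, the margin of error is E = z·σ/√n, so n = (zσ/E)².
At 80% confidence, z = 1.282.
n = (1.282 × 9.99 / 1.24)² = 106.68
Round up: n = 107.

107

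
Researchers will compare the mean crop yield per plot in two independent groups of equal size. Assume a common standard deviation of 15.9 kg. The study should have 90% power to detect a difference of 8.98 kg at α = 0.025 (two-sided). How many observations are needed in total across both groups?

For two equal groups, n per group = 2·((z_{α/2} + z_β)·σ/δ)².
z_{α/2} = 2.241; z_β = 1.282 (power 90%).
n = 2 × (3.523 × 15.9 / 8.98)² = 2 × 38.91 = 77.82
Round up: n = 78 per group.
Total across both groups: 2 × 78 = 156.

156 total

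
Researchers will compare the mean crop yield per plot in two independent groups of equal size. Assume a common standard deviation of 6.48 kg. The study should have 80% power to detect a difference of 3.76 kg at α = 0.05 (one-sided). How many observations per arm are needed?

37 per group

For two equal groups, n per group = 2·((z_α + z_β)·σ/δ)².
z_α = 1.645; z_β = 0.842 (power 80%).
n = 2 × (2.487 × 6.48 / 3.76)² = 2 × 18.37 = 36.74
Round up: n = 37 per group.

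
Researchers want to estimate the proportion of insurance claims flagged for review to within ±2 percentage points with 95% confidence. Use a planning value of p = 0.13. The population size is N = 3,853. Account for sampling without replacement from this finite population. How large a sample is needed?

848

For a proportion with margin E = 0.02 at 95% confidence, z = 1.960.
n = p̂(1−p̂)(z/E)² = 0.13 × 0.87 × (1.960/0.02)² = 1086.21 — call this n₀.
Finite-population correction with N = 3,853: n = n₀ / (1 + (n₀−1)/N) = 1086.21 / 1.282 = 847.28
Round up: n = 848.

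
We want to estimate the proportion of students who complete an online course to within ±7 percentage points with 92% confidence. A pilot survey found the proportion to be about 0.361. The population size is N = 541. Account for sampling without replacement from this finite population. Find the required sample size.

115

For a proportion with margin E = 0.07 at 92% confidence, z = 1.751.
n = p̂(1−p̂)(z/E)² = 0.361 × 0.639 × (1.751/0.07)² = 144.34 — call this n₀.
Finite-population correction with N = 541: n = n₀ / (1 + (n₀−1)/N) = 144.34 / 1.265 = 114.10
Round up: n = 115.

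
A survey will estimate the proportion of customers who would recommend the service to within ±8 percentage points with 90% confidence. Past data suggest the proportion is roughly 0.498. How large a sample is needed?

For a proportion with margin E = 0.08 at 90% confidence, z = 1.645.
n = p̂(1−p̂)(z/E)² = 0.498 × 0.502 × (1.645/0.08)² = 105.70
Round up: n = 106.

106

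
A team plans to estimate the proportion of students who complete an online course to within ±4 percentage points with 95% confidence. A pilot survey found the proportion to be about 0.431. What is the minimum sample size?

For a proportion with margin E = 0.04 at 95% confidence, z = 1.960.
n = p̂(1−p̂)(z/E)² = 0.431 × 0.569 × (1.960/0.04)² = 588.82
Round up: n = 589.

589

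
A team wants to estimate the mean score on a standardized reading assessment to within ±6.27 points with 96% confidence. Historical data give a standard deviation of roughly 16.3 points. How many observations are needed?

29

For a mean, the margin of error is E = z·σ/√n, so n = (zσ/E)².
At 96% confidence, z = 2.054.
n = (2.054 × 16.3 / 6.27)² = 28.51
Round up: n = 29.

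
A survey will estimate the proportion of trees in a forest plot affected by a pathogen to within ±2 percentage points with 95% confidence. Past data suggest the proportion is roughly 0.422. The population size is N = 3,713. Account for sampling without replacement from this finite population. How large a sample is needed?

For a proportion with margin E = 0.02 at 95% confidence, z = 1.960.
n = p̂(1−p̂)(z/E)² = 0.422 × 0.578 × (1.960/0.02)² = 2342.57 — call this n₀.
Finite-population correction with N = 3,713: n = n₀ / (1 + (n₀−1)/N) = 2342.57 / 1.631 = 1436.28
Round up: n = 1437.

n = 1437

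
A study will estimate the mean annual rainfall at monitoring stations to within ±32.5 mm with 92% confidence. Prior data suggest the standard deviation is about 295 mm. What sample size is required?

For a mean, the margin of error is E = z·σ/√n, so n = (zσ/E)².
At 92% confidence, z = 1.751.
n = (1.751 × 295 / 32.5)² = 252.61
Round up: n = 253.

253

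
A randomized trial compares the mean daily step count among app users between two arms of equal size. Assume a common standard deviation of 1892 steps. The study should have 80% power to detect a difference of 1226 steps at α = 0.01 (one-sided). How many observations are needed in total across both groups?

96 total

For two equal groups, n per group = 2·((z_α + z_β)·σ/δ)².
z_α = 2.326; z_β = 0.842 (power 80%).
n = 2 × (3.168 × 1892 / 1226)² = 2 × 23.90 = 47.80
Round up: n = 48 per group.
Total across both groups: 2 × 48 = 96.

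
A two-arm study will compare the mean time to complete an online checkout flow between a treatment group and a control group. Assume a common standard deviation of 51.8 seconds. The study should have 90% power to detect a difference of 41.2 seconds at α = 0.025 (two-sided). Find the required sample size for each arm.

40 per group

For two equal groups, n per group = 2·((z_{α/2} + z_β)·σ/δ)².
z_{α/2} = 2.241; z_β = 1.282 (power 90%).
n = 2 × (3.523 × 51.8 / 41.2)² = 2 × 19.62 = 39.24
Round up: n = 40 per group.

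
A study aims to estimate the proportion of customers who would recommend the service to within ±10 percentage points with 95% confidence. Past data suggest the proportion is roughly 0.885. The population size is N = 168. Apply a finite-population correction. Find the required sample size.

32

For a proportion with margin E = 0.1 at 95% confidence, z = 1.960.
n = p̂(1−p̂)(z/E)² = 0.885 × 0.115 × (1.960/0.1)² = 39.10 — call this n₀.
Finite-population correction with N = 168: n = n₀ / (1 + (n₀−1)/N) = 39.10 / 1.227 = 31.87
Round up: n = 32.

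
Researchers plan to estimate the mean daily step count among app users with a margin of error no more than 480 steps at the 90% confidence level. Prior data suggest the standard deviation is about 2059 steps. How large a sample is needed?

For a mean, the margin of error is E = z·σ/√n, so n = (zσ/E)².
At 90% confidence, z = 1.645.
n = (1.645 × 2059 / 480)² = 49.79
Round up: n = 50.

50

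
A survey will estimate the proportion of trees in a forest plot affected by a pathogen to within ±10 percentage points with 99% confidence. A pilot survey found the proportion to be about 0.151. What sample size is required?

For a proportion with margin E = 0.1 at 99% confidence, z = 2.576.
n = p̂(1−p̂)(z/E)² = 0.151 × 0.849 × (2.576/0.1)² = 85.07
Round up: n = 86.

86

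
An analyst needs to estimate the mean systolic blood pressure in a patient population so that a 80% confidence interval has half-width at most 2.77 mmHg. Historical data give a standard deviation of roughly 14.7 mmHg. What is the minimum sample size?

For a mean, the margin of error is E = z·σ/√n, so n = (zσ/E)².
At 80% confidence, z = 1.282.
n = (1.282 × 14.7 / 2.77)² = 46.29
Round up: n = 47.

47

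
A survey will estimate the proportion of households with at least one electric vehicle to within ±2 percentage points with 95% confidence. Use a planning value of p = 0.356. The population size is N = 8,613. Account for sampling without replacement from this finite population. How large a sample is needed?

1754

For a proportion with margin E = 0.02 at 95% confidence, z = 1.960.
n = p̂(1−p̂)(z/E)² = 0.356 × 0.644 × (1.960/0.02)² = 2201.85 — call this n₀.
Finite-population correction with N = 8,613: n = n₀ / (1 + (n₀−1)/N) = 2201.85 / 1.256 = 1753.07
Round up: n = 1754.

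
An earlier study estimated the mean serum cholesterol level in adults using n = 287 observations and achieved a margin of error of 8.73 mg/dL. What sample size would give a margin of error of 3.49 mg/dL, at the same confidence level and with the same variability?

Margin of error scales as 1/√n, so n₂ = n₁·(E₁/E₂)².
n₂ = 287 × (8.73/3.49)² = 287 × 6.257 = 1795.76
Round up: n₂ = 1796.

1796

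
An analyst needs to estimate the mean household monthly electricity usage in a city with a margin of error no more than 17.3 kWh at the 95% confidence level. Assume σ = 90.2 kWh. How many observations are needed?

For a mean, the margin of error is E = z·σ/√n, so n = (zσ/E)².
At 95% confidence, z = 1.960.
n = (1.960 × 90.2 / 17.3)² = 104.43
Round up: n = 105.

105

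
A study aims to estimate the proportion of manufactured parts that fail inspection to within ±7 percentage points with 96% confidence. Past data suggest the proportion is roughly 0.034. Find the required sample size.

For a proportion with margin E = 0.07 at 96% confidence, z = 2.054.
n = p̂(1−p̂)(z/E)² = 0.034 × 0.966 × (2.054/0.07)² = 28.28
Round up: n = 29.

n = 29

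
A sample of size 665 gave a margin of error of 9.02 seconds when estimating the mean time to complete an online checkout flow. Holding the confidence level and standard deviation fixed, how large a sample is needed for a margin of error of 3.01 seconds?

5972

Margin of error scales as 1/√n, so n₂ = n₁·(E₁/E₂)².
n₂ = 665 × (9.02/3.01)² = 665 × 8.98 = 5971.70
Round up: n₂ = 5972.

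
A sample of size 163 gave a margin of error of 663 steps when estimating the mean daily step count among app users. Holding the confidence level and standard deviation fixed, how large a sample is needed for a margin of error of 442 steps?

n = 367

Margin of error scales as 1/√n, so n₂ = n₁·(E₁/E₂)².
n₂ = 163 × (663/442)² = 163 × 2.25 = 366.75
Round up: n₂ = 367.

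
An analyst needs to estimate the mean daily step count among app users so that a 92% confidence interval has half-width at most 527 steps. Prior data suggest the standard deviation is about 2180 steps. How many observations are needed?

53

For a mean, the margin of error is E = z·σ/√n, so n = (zσ/E)².
At 92% confidence, z = 1.751.
n = (1.751 × 2180 / 527)² = 52.46
Round up: n = 53.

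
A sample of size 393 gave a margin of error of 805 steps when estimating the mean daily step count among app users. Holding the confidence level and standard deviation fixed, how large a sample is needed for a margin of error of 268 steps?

3546

Margin of error scales as 1/√n, so n₂ = n₁·(E₁/E₂)².
n₂ = 393 × (805/268)² = 393 × 9.022 = 3545.65
Round up: n₂ = 3546.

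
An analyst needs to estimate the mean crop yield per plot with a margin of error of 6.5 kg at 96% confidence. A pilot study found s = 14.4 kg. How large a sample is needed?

21

For a mean, the margin of error is E = z·σ/√n, so n = (zσ/E)².
At 96% confidence, z = 2.054.
n = (2.054 × 14.4 / 6.5)² = 20.71
Round up: n = 21.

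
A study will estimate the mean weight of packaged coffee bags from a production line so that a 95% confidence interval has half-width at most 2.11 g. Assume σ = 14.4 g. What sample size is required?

n = 179

For a mean, the margin of error is E = z·σ/√n, so n = (zσ/E)².
At 95% confidence, z = 1.960.
n = (1.960 × 14.4 / 2.11)² = 178.93
Round up: n = 179.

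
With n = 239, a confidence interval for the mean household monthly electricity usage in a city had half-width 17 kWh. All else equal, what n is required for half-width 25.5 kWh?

n = 107

Margin of error scales as 1/√n, so n₂ = n₁·(E₁/E₂)².
n₂ = 239 × (17/25.5)² = 239 × 0.4444 = 106.21
Round up: n₂ = 107.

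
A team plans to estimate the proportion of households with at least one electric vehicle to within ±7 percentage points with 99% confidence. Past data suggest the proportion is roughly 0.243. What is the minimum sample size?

250

For a proportion with margin E = 0.07 at 99% confidence, z = 2.576.
n = p̂(1−p̂)(z/E)² = 0.243 × 0.757 × (2.576/0.07)² = 249.11
Round up: n = 250.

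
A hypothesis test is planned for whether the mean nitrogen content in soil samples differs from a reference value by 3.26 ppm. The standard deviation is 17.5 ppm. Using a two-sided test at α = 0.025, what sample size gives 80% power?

For a one-sample z-test, n = ((z_{α/2} + z_β)·σ/δ)².
z_{α/2} = 2.241 (two-sided α = 0.025); z_β = 0.842 (power 80% → β = 0.2).
n = (3.083 × 17.5 / 3.26)² = 273.90
Round up: n = 274.

274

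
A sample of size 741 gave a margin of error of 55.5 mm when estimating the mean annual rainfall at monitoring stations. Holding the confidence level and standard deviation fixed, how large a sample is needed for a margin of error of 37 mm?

Margin of error scales as 1/√n, so n₂ = n₁·(E₁/E₂)².
n₂ = 741 × (55.5/37)² = 741 × 2.25 = 1667.25
Round up: n₂ = 1668.

1668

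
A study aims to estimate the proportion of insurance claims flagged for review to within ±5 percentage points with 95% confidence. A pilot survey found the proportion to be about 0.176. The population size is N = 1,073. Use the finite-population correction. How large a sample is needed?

185

For a proportion with margin E = 0.05 at 95% confidence, z = 1.960.
n = p̂(1−p̂)(z/E)² = 0.176 × 0.824 × (1.960/0.05)² = 222.85 — call this n₀.
Finite-population correction with N = 1,073: n = n₀ / (1 + (n₀−1)/N) = 222.85 / 1.207 = 184.63
Round up: n = 185.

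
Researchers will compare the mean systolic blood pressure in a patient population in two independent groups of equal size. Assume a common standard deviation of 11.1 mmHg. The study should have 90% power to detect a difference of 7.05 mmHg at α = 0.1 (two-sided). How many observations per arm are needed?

For two equal groups, n per group = 2·((z_{α/2} + z_β)·σ/δ)².
z_{α/2} = 1.645; z_β = 1.282 (power 90%).
n = 2 × (2.927 × 11.1 / 7.05)² = 2 × 21.24 = 42.48
Round up: n = 43 per group.

43 per group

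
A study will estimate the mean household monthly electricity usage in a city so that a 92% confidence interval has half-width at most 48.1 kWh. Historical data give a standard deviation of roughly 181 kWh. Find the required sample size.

44

For a mean, the margin of error is E = z·σ/√n, so n = (zσ/E)².
At 92% confidence, z = 1.751.
n = (1.751 × 181 / 48.1)² = 43.41
Round up: n = 44.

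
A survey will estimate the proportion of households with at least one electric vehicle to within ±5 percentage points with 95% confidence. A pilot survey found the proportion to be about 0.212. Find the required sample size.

For a proportion with margin E = 0.05 at 95% confidence, z = 1.960.
n = p̂(1−p̂)(z/E)² = 0.212 × 0.788 × (1.960/0.05)² = 256.70
Round up: n = 257.

257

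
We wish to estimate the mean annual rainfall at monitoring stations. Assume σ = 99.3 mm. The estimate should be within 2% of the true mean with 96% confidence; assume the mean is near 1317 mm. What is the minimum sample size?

For a mean, the margin of error is E = z·σ/√n, so n = (zσ/E)².
At 96% confidence, z = 2.054.
E = 2% of 1317 = 26.34 mm.
n = (2.054 × 99.3 / 26.34)² = 59.96
Round up: n = 60.

60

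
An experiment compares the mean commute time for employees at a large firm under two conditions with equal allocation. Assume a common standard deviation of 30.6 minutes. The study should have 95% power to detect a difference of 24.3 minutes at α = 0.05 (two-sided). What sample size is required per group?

42 per group

For two equal groups, n per group = 2·((z_{α/2} + z_β)·σ/δ)².
z_{α/2} = 1.960; z_β = 1.645 (power 95%).
n = 2 × (3.605 × 30.6 / 24.3)² = 2 × 20.61 = 41.22
Round up: n = 42 per group.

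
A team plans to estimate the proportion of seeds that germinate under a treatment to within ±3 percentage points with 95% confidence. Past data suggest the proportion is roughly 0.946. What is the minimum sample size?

219

For a proportion with margin E = 0.03 at 95% confidence, z = 1.960.
n = p̂(1−p̂)(z/E)² = 0.946 × 0.054 × (1.960/0.03)² = 218.05
Round up: n = 219.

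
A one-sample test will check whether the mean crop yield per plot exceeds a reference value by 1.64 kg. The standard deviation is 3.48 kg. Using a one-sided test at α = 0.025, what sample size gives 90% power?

n = 48

For a one-sample z-test, n = ((z_α + z_β)·σ/δ)².
z_α = 1.960 (one-sided α = 0.025); z_β = 1.282 (power 90% → β = 0.1).
n = (3.242 × 3.48 / 1.64)² = 47.33
Round up: n = 48.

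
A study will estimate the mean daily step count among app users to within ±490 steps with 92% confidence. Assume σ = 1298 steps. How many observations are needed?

For a mean, the margin of error is E = z·σ/√n, so n = (zσ/E)².
At 92% confidence, z = 1.751.
n = (1.751 × 1298 / 490)² = 21.51
Round up: n = 22.

22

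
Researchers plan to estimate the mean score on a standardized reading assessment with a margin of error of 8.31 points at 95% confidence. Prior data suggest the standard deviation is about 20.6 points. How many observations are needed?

24

For a mean, the margin of error is E = z·σ/√n, so n = (zσ/E)².
At 95% confidence, z = 1.960.
n = (1.960 × 20.6 / 8.31)² = 23.61
Round up: n = 24.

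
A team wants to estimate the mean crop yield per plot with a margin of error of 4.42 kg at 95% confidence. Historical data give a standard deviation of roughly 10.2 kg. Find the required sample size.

n = 21

For a mean, the margin of error is E = z·σ/√n, so n = (zσ/E)².
At 95% confidence, z = 1.960.
n = (1.960 × 10.2 / 4.42)² = 20.46
Round up: n = 21.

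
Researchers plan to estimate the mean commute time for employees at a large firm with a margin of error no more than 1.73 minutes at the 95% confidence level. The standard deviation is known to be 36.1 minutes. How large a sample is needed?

For a mean, the margin of error is E = z·σ/√n, so n = (zσ/E)².
At 95% confidence, z = 1.960.
n = (1.960 × 36.1 / 1.73)² = 1672.76
Round up: n = 1673.

1673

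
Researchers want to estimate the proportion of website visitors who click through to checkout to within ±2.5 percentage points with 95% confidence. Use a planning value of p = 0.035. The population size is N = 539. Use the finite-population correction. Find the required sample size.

For a proportion with margin E = 0.025 at 95% confidence, z = 1.960.
n = p̂(1−p̂)(z/E)² = 0.035 × 0.965 × (1.960/0.025)² = 207.60 — call this n₀.
Finite-population correction with N = 539: n = n₀ / (1 + (n₀−1)/N) = 207.60 / 1.383 = 150.11
Round up: n = 151.

151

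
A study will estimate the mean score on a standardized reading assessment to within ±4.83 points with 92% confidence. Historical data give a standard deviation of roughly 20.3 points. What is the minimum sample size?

For a mean, the margin of error is E = z·σ/√n, so n = (zσ/E)².
At 92% confidence, z = 1.751.
n = (1.751 × 20.3 / 4.83)² = 54.16
Round up: n = 55.

n = 55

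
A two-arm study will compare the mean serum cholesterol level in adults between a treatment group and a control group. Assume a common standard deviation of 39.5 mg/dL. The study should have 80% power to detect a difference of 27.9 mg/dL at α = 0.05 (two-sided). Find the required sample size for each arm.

32 per group

For two equal groups, n per group = 2·((z_{α/2} + z_β)·σ/δ)².
z_{α/2} = 1.960; z_β = 0.842 (power 80%).
n = 2 × (2.802 × 39.5 / 27.9)² = 2 × 15.74 = 31.48
Round up: n = 32 per group.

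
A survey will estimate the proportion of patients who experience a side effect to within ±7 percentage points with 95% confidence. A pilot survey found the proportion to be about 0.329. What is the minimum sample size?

For a proportion with margin E = 0.07 at 95% confidence, z = 1.960.
n = p̂(1−p̂)(z/E)² = 0.329 × 0.671 × (1.960/0.07)² = 173.08
Round up: n = 174.

n = 174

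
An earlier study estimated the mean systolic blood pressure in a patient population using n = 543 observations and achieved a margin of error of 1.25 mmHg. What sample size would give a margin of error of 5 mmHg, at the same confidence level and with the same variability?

34

Margin of error scales as 1/√n, so n₂ = n₁·(E₁/E₂)².
n₂ = 543 × (1.25/5)² = 543 × 0.0625 = 33.94
Round up: n₂ = 34.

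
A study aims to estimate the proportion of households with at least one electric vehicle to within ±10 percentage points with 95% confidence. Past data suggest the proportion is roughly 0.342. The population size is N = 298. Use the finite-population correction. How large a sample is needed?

68

For a proportion with margin E = 0.1 at 95% confidence, z = 1.960.
n = p̂(1−p̂)(z/E)² = 0.342 × 0.658 × (1.960/0.1)² = 86.45 — call this n₀.
Finite-population correction with N = 298: n = n₀ / (1 + (n₀−1)/N) = 86.45 / 1.287 = 67.17
Round up: n = 68.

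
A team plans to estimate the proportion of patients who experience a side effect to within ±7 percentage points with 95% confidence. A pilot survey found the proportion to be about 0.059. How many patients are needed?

For a proportion with margin E = 0.07 at 95% confidence, z = 1.960.
n = p̂(1−p̂)(z/E)² = 0.059 × 0.941 × (1.960/0.07)² = 43.53
Round up: n = 44.

44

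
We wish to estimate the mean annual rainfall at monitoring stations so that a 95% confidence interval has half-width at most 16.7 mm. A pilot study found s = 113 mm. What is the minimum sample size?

For a mean, the margin of error is E = z·σ/√n, so n = (zσ/E)².
At 95% confidence, z = 1.960.
n = (1.960 × 113 / 16.7)² = 175.89
Round up: n = 176.

n = 176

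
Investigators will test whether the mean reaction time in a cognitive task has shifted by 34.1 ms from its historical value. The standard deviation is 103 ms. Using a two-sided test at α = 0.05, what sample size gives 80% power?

72

For a one-sample z-test, n = ((z_{α/2} + z_β)·σ/δ)².
z_{α/2} = 1.960 (two-sided α = 0.05); z_β = 0.842 (power 80% → β = 0.2).
n = (2.802 × 103 / 34.1)² = 71.63
Round up: n = 72.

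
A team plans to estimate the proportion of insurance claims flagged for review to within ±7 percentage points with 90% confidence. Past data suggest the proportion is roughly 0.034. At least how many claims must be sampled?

For a proportion with margin E = 0.07 at 90% confidence, z = 1.645.
n = p̂(1−p̂)(z/E)² = 0.034 × 0.966 × (1.645/0.07)² = 18.14
Round up: n = 19.

19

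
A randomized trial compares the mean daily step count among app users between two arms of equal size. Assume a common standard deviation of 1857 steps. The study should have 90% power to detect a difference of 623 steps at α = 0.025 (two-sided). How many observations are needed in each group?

For two equal groups, n per group = 2·((z_{α/2} + z_β)·σ/δ)².
z_{α/2} = 2.241; z_β = 1.282 (power 90%).
n = 2 × (3.523 × 1857 / 623)² = 2 × 110.27 = 220.54
Round up: n = 221 per group.

221 per group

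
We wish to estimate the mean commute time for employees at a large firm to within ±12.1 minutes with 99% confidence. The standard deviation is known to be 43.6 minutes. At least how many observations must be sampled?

n = 87

For a mean, the margin of error is E = z·σ/√n, so n = (zσ/E)².
At 99% confidence, z = 2.576.
n = (2.576 × 43.6 / 12.1)² = 86.16
Round up: n = 87.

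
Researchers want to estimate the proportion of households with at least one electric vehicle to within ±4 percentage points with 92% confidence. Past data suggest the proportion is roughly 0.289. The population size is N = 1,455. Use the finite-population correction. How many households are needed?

311

For a proportion with margin E = 0.04 at 92% confidence, z = 1.751.
n = p̂(1−p̂)(z/E)² = 0.289 × 0.711 × (1.751/0.04)² = 393.75 — call this n₀.
Finite-population correction with N = 1,455: n = n₀ / (1 + (n₀−1)/N) = 393.75 / 1.27 = 310.04
Round up: n = 311.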